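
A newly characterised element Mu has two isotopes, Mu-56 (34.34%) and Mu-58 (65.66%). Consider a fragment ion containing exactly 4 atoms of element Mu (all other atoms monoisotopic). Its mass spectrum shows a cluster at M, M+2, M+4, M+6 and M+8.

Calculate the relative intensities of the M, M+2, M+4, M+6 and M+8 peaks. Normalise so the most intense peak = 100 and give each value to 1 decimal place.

Expanding (0.3434 + 0.6566)^4:
P(M) = 0.3434^4 = 0.013906
P(M+2) = 4 × 0.3434^3 × 0.6566^1 = 0.106356
P(M+4) = 6 × 0.3434^2 × 0.6566^2 = 0.305038
P(M+6) = 4 × 0.3434^1 × 0.6566^3 = 0.388833
P(M+8) = 0.6566^4 = 0.185868
The M+6 peak is largest (0.388833); scaling to 100 gives 3.6 : 27.4 : 78.4 : 100.0 : 47.8.

3.6 : 27.4 : 78.4 : 100.0 : 47.8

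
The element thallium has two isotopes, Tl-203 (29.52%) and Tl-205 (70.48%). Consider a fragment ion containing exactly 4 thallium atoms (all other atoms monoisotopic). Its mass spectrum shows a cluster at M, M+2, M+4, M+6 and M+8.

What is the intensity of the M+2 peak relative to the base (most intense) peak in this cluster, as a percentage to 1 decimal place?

(0.2952 + 0.7048)^4 gives M 0.0076, M+2 0.0725, M+4 0.2597, M+6 0.4134, M+8 0.2468; the largest is M+6.
P(M+6) = C(4,3) × 0.2952^1 × 0.7048^3 = 4 × 0.2952 × 0.35010449 = 0.413403 (base)
P(M+2) = C(4,1) × 0.2952^3 × 0.7048^1 = 4 × 0.02572463 × 0.7048 = 0.072523
Relative intensity = 0.072523 / 0.413403 × 100 = 17.5

17.5%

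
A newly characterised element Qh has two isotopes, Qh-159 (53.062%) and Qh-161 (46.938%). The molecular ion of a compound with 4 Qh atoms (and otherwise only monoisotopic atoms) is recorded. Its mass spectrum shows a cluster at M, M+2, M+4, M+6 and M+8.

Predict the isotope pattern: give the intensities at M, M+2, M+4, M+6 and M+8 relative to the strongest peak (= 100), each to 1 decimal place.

21.3 : 75.4 : 100.0 : 59.0 : 13.0

Expanding (0.53062 + 0.46938)^4:
P(M) = 0.53062^4 = 0.079275
P(M+2) = 4 × 0.53062^3 × 0.46938^1 = 0.280502
P(M+4) = 6 × 0.53062^2 × 0.46938^2 = 0.372193
P(M+6) = 4 × 0.53062^1 × 0.46938^3 = 0.219491
P(M+8) = 0.46938^4 = 0.048540
The M+4 peak is largest (0.372193); scaling to 100 gives 21.3 : 75.4 : 100.0 : 59.0 : 13.0.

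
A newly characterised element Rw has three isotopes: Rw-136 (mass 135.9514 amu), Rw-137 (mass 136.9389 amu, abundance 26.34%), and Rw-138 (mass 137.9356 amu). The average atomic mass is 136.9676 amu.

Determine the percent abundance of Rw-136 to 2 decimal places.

Let x and y be the fractions of Rw-136 and Rw-138. Then x + y = 1 − 0.2634 = 0.7366 and 135.9514x + 137.9356y = 136.9676 − 0.2634×136.9389 = 100.89789374.
Substituting: 135.9514x + 137.9356(0.7366 − x) = 100.89789374
(135.9514 − 137.9356)x = -0.70546922  ⇒  x = 0.35554, y = 0.38106
Rw-136: 35.55%, Rw-138: 38.11%.

35.55%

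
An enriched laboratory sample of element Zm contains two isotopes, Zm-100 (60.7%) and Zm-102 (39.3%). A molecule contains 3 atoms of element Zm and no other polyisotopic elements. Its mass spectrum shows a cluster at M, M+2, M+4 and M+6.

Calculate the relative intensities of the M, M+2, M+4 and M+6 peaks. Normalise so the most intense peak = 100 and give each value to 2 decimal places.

Each Zm atom is independently Zm-100 (p = 0.607) or Zm-102 (q = 0.393); the cluster is the binomial expansion (p + q)^3.
P(M) = 0.607^3 = 0.223649
P(M+2) = 3 × 0.607^2 × 0.393^1 = 0.434401
P(M+4) = 3 × 0.607^1 × 0.393^2 = 0.281252
P(M+6) = 0.393^3 = 0.060698
The M+2 peak is largest (0.434401); scaling to 100 gives 51.48 : 100.00 : 64.74 : 13.97.

51.48 : 100.00 : 64.74 : 13.97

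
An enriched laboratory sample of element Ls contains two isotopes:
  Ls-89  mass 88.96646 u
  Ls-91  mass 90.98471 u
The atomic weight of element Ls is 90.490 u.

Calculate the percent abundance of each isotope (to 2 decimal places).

Ls-89: 24.51%, Ls-91: 75.49%

Let x be the fractional abundance of Ls-89; then Ls-91 has abundance 1 − x.
88.96646·x + 90.98471·(1 − x) = 90.490
(88.96646 − 90.98471)·x = 90.490 − 90.98471
x = -0.49471 / -2.01825 = 0.24512 → 24.51% Ls-89, 75.49% Ls-91.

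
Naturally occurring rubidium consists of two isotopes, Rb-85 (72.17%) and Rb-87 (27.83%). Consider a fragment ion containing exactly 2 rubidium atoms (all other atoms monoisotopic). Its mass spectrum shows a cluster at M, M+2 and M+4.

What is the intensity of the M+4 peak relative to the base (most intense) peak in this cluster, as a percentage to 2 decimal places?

14.87%

Binomial terms of (0.7217 + 0.2783)^2: M 0.5209, M+2 0.4017, M+4 0.0775 → M is the base peak.
P(M) = C(2,0) × 0.7217^2 × 0.2783^0 = 1 × 0.52085089 × 1.0000 = 0.520851 (base)
P(M+4) = C(2,2) × 0.7217^0 × 0.2783^2 = 1 × 1.0000 × 0.07745089 = 0.077451
Relative intensity = 0.077451 / 0.520851 × 100 = 14.87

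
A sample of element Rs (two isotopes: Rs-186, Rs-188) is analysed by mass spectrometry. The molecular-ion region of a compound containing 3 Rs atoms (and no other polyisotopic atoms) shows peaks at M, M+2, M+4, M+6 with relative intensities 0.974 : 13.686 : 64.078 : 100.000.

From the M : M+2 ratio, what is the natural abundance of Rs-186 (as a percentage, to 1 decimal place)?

Write p for the Rs-186 fraction. I(M+2)/I(M) = [C(3,1)·p^2·(1−p)] / p^3 = 3·(1−p)/p = 13.686/0.974 = 14.0513
(1−p)/p = 14.0513/3 = 4.6838  ⇒  p = 1/(1 + 4.6838) = 0.1759
Rs-186: 17.6%, Rs-188: 82.4%.

17.6%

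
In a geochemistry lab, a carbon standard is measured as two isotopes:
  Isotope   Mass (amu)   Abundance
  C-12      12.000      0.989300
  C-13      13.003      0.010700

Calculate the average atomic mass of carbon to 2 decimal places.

The abundance-weighted mean is 0.989300 × 12.000 + 0.010700 × 13.003
= 11.8716 + 0.1391 = 12.0107 amu

12.01 amu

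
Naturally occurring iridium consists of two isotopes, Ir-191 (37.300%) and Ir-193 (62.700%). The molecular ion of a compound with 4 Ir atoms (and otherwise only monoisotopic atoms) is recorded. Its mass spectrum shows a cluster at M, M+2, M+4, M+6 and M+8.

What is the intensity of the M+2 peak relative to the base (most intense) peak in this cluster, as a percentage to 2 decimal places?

35.39%

Term probabilities: M 0.0194, M+2 0.1302, M+4 0.3282, M+6 0.3678, M+8 0.1546. Base peak = M+6.
P(M+6) = C(4,3) × 0.37300^1 × 0.62700^3 = 4 × 0.3730 × 0.24649188 = 0.367766 (base)
P(M+2) = C(4,1) × 0.37300^3 × 0.62700^1 = 4 × 0.05189512 × 0.6270 = 0.130153
Relative intensity = 0.130153 / 0.367766 × 100 = 35.39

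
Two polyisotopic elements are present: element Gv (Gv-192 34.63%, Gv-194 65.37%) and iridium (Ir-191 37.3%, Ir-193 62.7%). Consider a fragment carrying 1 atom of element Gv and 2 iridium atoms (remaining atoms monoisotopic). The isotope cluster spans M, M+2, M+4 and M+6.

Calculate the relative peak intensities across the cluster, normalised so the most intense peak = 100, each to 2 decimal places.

10.90 : 57.24 : 100.00 : 58.15

Element Gv pattern (n=1): 0.3463 : 0.6537
Iridium pattern (n=2): 0.139129 : 0.467742 : 0.393129
Convolve the two distributions (both contribute in 2-u steps):
  M: 0.3463×0.139129 = 0.048180
  M+2: 0.3463×0.467742 + 0.6537×0.139129 = 0.252928
  M+4: 0.3463×0.393129 + 0.6537×0.467742 = 0.441904
  M+6: 0.6537×0.393129 = 0.256988
Scale to base peak (0.441904) = 100: 10.90 : 57.24 : 100.00 : 58.15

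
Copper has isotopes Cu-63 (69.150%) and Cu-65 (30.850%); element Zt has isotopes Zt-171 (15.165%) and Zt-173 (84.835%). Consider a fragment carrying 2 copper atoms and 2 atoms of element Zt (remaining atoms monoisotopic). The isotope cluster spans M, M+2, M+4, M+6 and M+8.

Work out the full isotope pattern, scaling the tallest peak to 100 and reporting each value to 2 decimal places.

Copper pattern (n=2): 0.47817225 : 0.4266555 : 0.09517225
Element Zt pattern (n=2): 0.02299772 : 0.25730455 : 0.71969772
Convolve the two distributions (both contribute in 2-u steps):
  M: 0.47817225×0.02299772 = 0.010997
  M+2: 0.47817225×0.25730455 + 0.4266555×0.02299772 = 0.132848
  M+4: 0.47817225×0.71969772 + 0.4266555×0.25730455 + 0.09517225×0.02299772 = 0.456109
  M+6: 0.4266555×0.71969772 + 0.09517225×0.25730455 = 0.331551
  M+8: 0.09517225×0.71969772 = 0.068495
Scale to base peak (0.456109) = 100: 2.41 : 29.13 : 100.00 : 72.69 : 15.02

2.41 : 29.13 : 100.00 : 72.69 : 15.02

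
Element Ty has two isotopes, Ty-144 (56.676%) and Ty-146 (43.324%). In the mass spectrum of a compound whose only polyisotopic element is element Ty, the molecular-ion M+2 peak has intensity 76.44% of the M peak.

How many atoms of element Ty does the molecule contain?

1

With n Ty atoms, P(M+2)/P(M) = C(n,1)·p^(n−1)q / p^n = n·q/p = n · 0.43324/0.56676.
n = 0.7644 × 0.56676/0.43324 = 1.00 ≈ 1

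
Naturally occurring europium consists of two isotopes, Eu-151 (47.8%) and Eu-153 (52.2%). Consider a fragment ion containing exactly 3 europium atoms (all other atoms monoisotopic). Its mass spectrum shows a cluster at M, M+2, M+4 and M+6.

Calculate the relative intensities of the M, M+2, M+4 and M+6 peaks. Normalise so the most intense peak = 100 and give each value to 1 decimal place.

28.0 : 91.6 : 100.0 : 36.4

Each Eu atom is independently Eu-151 (p = 0.478) or Eu-153 (q = 0.522); the cluster is the binomial expansion (p + q)^3.
P(M) = 0.478^3 = 0.109215
P(M+2) = 3 × 0.478^2 × 0.522^1 = 0.357806
P(M+4) = 3 × 0.478^1 × 0.522^2 = 0.390742
P(M+6) = 0.522^3 = 0.142237
The M+4 peak is largest (0.390742); scaling to 100 gives 28.0 : 91.6 : 100.0 : 36.4.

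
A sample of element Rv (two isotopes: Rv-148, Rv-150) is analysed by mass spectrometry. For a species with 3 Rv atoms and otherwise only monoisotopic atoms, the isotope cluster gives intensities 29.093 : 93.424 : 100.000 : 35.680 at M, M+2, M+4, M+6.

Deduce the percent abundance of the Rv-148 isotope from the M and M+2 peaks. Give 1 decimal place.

If p is the fraction of Rv that is Rv-148, then I(M+2)/I(M) = [C(3,1)·p^2·(1−p)] / p^3 = 3·(1−p)/p = 93.424/29.093 = 3.2112
(1−p)/p = 3.2112/3 = 1.0704  ⇒  p = 1/(1 + 1.0704) = 0.4830
Rv-148: 48.3%, Rv-150: 51.7%.

48.3%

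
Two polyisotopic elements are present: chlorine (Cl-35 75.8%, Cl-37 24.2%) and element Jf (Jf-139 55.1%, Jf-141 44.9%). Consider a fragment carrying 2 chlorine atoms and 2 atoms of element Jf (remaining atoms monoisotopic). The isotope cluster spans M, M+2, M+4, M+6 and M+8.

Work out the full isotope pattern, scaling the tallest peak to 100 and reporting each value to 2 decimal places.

44.09 : 100.00 : 79.65 : 26.02 : 2.98

Chlorine pattern (n=2): 0.574564 : 0.366872 : 0.058564
Element Jf pattern (n=2): 0.303601 : 0.494798 : 0.201601
Convolve the two distributions (both contribute in 2-u steps):
  M: 0.574564×0.303601 = 0.174438
  M+2: 0.574564×0.494798 + 0.366872×0.303601 = 0.395676
  M+4: 0.574564×0.201601 + 0.366872×0.494798 + 0.058564×0.303601 = 0.315140
  M+6: 0.366872×0.201601 + 0.058564×0.494798 = 0.102939
  M+8: 0.058564×0.201601 = 0.011807
Scale to base peak (0.395676) = 100: 44.09 : 100.00 : 79.65 : 26.02 : 2.98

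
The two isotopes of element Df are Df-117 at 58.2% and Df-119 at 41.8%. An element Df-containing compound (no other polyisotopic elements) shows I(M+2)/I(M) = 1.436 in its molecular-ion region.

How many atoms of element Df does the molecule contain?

For n independent Df atoms, I(M+2)/I(M) = n · (abundance Df-119) / (abundance Df-117) = n · 0.418/0.582.
n = 1.436 × 0.582/0.418 = 2.00 ≈ 2

2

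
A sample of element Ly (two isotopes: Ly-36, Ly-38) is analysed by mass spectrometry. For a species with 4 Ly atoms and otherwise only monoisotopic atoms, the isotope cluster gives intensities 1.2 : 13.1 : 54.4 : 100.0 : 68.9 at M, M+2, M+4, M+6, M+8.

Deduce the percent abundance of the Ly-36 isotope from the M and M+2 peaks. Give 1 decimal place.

If p is the fraction of Ly that is Ly-36, then I(M+2)/I(M) = [C(4,1)·p^3·(1−p)] / p^4 = 4·(1−p)/p = 13.1/1.2 = 10.9167
(1−p)/p = 10.9167/4 = 2.7292  ⇒  p = 1/(1 + 2.7292) = 0.2682
Ly-36: 26.8%, Ly-38: 73.2%.

26.8%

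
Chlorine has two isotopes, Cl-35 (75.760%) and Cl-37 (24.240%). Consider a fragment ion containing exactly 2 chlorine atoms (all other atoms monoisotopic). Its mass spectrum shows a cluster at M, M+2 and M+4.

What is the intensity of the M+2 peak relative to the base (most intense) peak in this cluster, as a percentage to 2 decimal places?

Term probabilities: M 0.5740, M+2 0.3673, M+4 0.0588. Base peak = M.
P(M) = C(2,0) × 0.75760^2 × 0.24240^0 = 1 × 0.57395776 × 1.0000 = 0.573958 (base)
P(M+2) = C(2,1) × 0.75760^1 × 0.24240^1 = 2 × 0.7576 × 0.2424 = 0.367284
Relative intensity = 0.367284 / 0.573958 × 100 = 63.99

63.99%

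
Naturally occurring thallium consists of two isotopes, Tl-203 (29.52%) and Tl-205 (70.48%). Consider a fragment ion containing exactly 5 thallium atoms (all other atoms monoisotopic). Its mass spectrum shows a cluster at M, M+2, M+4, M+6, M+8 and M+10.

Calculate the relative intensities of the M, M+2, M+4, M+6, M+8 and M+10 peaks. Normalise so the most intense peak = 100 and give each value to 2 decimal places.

The 5 Tl atoms are independent, so intensities follow the terms of (0.2952 + 0.7048)^5.
P(M) = 0.2952^5 = 0.002242
P(M+2) = 5 × 0.2952^4 × 0.7048^1 = 0.026761
P(M+4) = 10 × 0.2952^3 × 0.7048^2 = 0.127785
P(M+6) = 10 × 0.2952^2 × 0.7048^3 = 0.305092
P(M+8) = 5 × 0.2952^1 × 0.7048^4 = 0.364208
P(M+10) = 0.7048^5 = 0.173912
The M+8 peak is largest (0.364208); scaling to 100 gives 0.62 : 7.35 : 35.09 : 83.77 : 100.00 : 47.75.

0.62 : 7.35 : 35.09 : 83.77 : 100.00 : 47.75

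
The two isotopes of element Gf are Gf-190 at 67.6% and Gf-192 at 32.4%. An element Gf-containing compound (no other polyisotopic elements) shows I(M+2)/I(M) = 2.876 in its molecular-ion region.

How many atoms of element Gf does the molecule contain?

6

With n Gf atoms, P(M+2)/P(M) = C(n,1)·p^(n−1)q / p^n = n·q/p = n · 0.324/0.676.
n = 2.876 × 0.676/0.324 = 6.00 ≈ 6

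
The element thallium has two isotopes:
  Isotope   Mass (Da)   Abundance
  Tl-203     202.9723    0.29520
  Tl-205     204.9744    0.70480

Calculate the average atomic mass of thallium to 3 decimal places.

204.383 Da

Weight each isotope mass by its fractional abundance: 0.29520 × 202.9723 + 0.70480 × 204.9744
= 59.91742 + 144.46596 = 204.38338 Da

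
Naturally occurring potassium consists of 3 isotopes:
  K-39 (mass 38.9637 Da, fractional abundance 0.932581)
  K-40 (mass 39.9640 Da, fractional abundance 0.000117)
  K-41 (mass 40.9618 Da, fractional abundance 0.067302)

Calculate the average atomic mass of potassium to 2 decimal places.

39.10 Da

Ar = Σ fᵢ·mᵢ = 0.932581 × 38.9637 + 0.000117 × 39.9640 + 0.067302 × 40.9618
= 36.33681 + 0.00468 + 2.75681 = 39.09830 Da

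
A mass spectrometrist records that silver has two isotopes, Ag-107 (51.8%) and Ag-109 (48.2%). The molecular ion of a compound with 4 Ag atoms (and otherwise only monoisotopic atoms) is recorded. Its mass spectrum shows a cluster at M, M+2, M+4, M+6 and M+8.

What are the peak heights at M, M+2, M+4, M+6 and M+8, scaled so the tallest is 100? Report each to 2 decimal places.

The 4 Ag atoms are independent, so intensities follow the terms of (0.518 + 0.482)^4.
P(M) = 0.518^4 = 0.071998
P(M+2) = 4 × 0.518^3 × 0.482^1 = 0.267976
P(M+4) = 6 × 0.518^2 × 0.482^2 = 0.374029
P(M+6) = 4 × 0.518^1 × 0.482^3 = 0.232023
P(M+8) = 0.482^4 = 0.053974
The M+4 peak is largest (0.374029); scaling to 100 gives 19.25 : 71.65 : 100.00 : 62.03 : 14.43.

19.25 : 71.65 : 100.00 : 62.03 : 14.43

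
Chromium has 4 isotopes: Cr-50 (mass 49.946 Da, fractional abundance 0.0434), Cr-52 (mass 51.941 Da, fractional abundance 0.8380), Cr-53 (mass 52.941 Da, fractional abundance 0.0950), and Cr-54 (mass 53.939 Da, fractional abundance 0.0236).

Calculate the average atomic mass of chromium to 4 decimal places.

51.9966 Da

Weight each isotope mass by its fractional abundance: 0.0434 × 49.946 + 0.8380 × 51.941 + 0.0950 × 52.941 + 0.0236 × 53.939
= 2.16766 + 43.52656 + 5.02940 + 1.27296 = 51.99658 Da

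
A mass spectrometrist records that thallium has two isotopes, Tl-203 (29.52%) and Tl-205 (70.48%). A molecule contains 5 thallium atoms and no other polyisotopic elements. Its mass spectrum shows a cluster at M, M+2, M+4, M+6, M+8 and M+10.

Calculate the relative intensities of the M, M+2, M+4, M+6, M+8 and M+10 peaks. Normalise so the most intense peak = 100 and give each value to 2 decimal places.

0.62 : 7.35 : 35.09 : 83.77 : 100.00 : 47.75

Each Tl atom is independently Tl-203 (p = 0.2952) or Tl-205 (q = 0.7048); the cluster is the binomial expansion (p + q)^5.
P(M) = 0.2952^5 = 0.002242
P(M+2) = 5 × 0.2952^4 × 0.7048^1 = 0.026761
P(M+4) = 10 × 0.2952^3 × 0.7048^2 = 0.127785
P(M+6) = 10 × 0.2952^2 × 0.7048^3 = 0.305092
P(M+8) = 5 × 0.2952^1 × 0.7048^4 = 0.364208
P(M+10) = 0.7048^5 = 0.173912
The M+8 peak is largest (0.364208); scaling to 100 gives 0.62 : 7.35 : 35.09 : 83.77 : 100.00 : 47.75.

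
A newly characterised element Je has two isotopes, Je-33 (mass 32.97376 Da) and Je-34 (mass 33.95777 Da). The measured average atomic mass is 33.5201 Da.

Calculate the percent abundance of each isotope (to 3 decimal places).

Je-33: 44.478%, Je-34: 55.522%

With x = fraction of Je-33 (so Je-34 is 1 − x):
32.97376·x + 33.95777·(1 − x) = 33.5201
(32.97376 − 33.95777)·x = 33.5201 − 33.95777
x = -0.43767 / -0.98401 = 0.44478 → 44.478% Je-33, 55.522% Je-34.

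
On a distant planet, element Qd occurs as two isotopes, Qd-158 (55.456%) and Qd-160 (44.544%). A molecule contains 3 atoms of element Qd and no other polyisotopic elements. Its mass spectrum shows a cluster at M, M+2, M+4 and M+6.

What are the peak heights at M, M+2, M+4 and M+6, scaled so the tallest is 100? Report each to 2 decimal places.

41.50 : 100.00 : 80.32 : 21.51

Expanding (0.55456 + 0.44544)^3:
P(M) = 0.55456^3 = 0.170548
P(M+2) = 3 × 0.55456^2 × 0.44544^1 = 0.410968
P(M+4) = 3 × 0.55456^1 × 0.44544^2 = 0.330102
P(M+6) = 0.44544^3 = 0.088383
The M+2 peak is largest (0.410968); scaling to 100 gives 41.50 : 100.00 : 80.32 : 21.51.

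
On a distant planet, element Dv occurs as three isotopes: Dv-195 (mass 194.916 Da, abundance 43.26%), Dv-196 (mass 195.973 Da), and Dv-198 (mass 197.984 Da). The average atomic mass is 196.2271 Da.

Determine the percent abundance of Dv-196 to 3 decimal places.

21.367%

Let x and y be the fractions of Dv-196 and Dv-198. Then x + y = 1 − 0.4326 = 0.5674 and 195.973x + 197.984y = 196.2271 − 0.4326×194.916 = 111.9064384.
Substituting: 195.973x + 197.984(0.5674 − x) = 111.9064384
(195.973 − 197.984)x = -0.4296832  ⇒  x = 0.21367, y = 0.35373
Dv-196: 21.367%, Dv-198: 35.373%.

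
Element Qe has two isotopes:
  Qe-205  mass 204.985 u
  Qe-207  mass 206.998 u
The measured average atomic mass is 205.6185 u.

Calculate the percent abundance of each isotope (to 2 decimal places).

Qe-205: 68.53%, Qe-207: 31.47%

Writing the weighted mean with unknown fraction x of Qe-205:
204.985·x + 206.998·(1 − x) = 205.6185
(204.985 − 206.998)·x = 205.6185 − 206.998
x = -1.3795 / -2.013 = 0.68530 → 68.53% Qe-205, 31.47% Qe-207.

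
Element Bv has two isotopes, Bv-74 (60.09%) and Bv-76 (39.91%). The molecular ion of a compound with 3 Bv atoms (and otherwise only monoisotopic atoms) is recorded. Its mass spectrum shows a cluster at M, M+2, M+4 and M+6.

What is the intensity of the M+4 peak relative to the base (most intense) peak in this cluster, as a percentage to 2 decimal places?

66.42%

Term probabilities: M 0.2170, M+2 0.4323, M+4 0.2871, M+6 0.0636. Base peak = M+2.
P(M+2) = C(3,1) × 0.6009^2 × 0.3991^1 = 3 × 0.36108081 × 0.3991 = 0.432322 (base)
P(M+4) = C(3,2) × 0.6009^1 × 0.3991^2 = 3 × 0.6009 × 0.15928081 = 0.287136
Relative intensity = 0.287136 / 0.432322 × 100 = 66.42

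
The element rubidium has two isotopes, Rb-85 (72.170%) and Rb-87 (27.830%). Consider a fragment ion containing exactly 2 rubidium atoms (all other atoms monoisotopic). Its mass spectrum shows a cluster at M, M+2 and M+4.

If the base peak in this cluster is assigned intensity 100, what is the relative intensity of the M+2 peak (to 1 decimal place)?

77.1

Binomial terms of (0.72170 + 0.27830)^2: M 0.5209, M+2 0.4017, M+4 0.0775 → M is the base peak.
P(M) = C(2,0) × 0.72170^2 × 0.27830^0 = 1 × 0.52085089 × 1.0000 = 0.520851 (base)
P(M+2) = C(2,1) × 0.72170^1 × 0.27830^1 = 2 × 0.7217 × 0.2783 = 0.401698
Relative intensity = 0.401698 / 0.520851 × 100 = 77.1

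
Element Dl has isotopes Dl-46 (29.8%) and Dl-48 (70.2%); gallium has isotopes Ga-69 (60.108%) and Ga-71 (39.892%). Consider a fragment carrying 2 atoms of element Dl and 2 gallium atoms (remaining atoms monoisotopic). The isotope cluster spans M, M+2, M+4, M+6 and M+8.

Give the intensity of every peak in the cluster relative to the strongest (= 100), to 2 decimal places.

Element Dl pattern (n=2): 0.088804 : 0.418392 : 0.492804
Gallium pattern (n=2): 0.36129717 : 0.47956567 : 0.15913717
Convolve the two distributions (both contribute in 2-u steps):
  M: 0.088804×0.36129717 = 0.032085
  M+2: 0.088804×0.47956567 + 0.418392×0.36129717 = 0.193751
  M+4: 0.088804×0.15913717 + 0.418392×0.47956567 + 0.492804×0.36129717 = 0.392827
  M+6: 0.418392×0.15913717 + 0.492804×0.47956567 = 0.302914
  M+8: 0.492804×0.15913717 = 0.078423
Scale to base peak (0.392827) = 100: 8.17 : 49.32 : 100.00 : 77.11 : 19.96

8.17 : 49.32 : 100.00 : 77.11 : 19.96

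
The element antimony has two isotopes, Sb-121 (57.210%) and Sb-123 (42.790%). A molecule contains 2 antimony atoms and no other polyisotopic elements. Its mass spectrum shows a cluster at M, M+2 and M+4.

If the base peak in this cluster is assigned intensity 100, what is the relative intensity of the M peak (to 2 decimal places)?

66.85

(0.57210 + 0.42790)^2 gives M 0.3273, M+2 0.4896, M+4 0.1831; the largest is M+2.
P(M+2) = C(2,1) × 0.57210^1 × 0.42790^1 = 2 × 0.5721 × 0.4279 = 0.489603 (base)
P(M) = C(2,0) × 0.57210^2 × 0.42790^0 = 1 × 0.32729841 × 1.0000 = 0.327298
Relative intensity = 0.327298 / 0.489603 × 100 = 66.85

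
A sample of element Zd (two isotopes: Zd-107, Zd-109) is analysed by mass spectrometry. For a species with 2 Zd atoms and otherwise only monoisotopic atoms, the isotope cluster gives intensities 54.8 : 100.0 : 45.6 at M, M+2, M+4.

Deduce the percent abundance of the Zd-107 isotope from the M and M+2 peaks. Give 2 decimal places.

Let p = fractional abundance of Zd-107. I(M+2)/I(M) = [C(2,1)·p^1·(1−p)] / p^2 = 2·(1−p)/p = 100.0/54.8 = 1.8248
(1−p)/p = 1.8248/2 = 0.9124  ⇒  p = 1/(1 + 0.9124) = 0.5229
Zd-107: 52.29%, Zd-109: 47.71%.

52.29%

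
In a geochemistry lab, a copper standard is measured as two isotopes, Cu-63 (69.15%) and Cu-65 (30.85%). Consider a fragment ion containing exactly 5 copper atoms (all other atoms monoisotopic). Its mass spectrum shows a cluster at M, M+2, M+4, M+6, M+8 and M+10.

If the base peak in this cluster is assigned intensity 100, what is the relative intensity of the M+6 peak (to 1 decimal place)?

39.8

Term probabilities: M 0.1581, M+2 0.3527, M+4 0.3147, M+6 0.1404, M+8 0.0313, M+10 0.0028. Base peak = M+2.
P(M+2) = C(5,1) × 0.6915^4 × 0.3085^1 = 5 × 0.2286487 × 0.3085 = 0.352691 (base)
P(M+6) = C(5,3) × 0.6915^2 × 0.3085^3 = 10 × 0.47817225 × 0.02936064 = 0.140394
Relative intensity = 0.140394 / 0.352691 × 100 = 39.8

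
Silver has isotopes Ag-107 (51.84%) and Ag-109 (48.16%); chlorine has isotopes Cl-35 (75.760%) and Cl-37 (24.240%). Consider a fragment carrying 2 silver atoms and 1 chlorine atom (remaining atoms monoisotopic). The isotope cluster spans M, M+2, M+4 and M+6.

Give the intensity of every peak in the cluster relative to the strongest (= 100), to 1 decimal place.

Silver pattern (n=2): 0.26873856 : 0.49932288 : 0.23193856
Chlorine pattern (n=1): 0.7576 : 0.2424
Convolve the two distributions (both contribute in 2-u steps):
  M: 0.26873856×0.7576 = 0.203596
  M+2: 0.26873856×0.2424 + 0.49932288×0.7576 = 0.443429
  M+4: 0.49932288×0.2424 + 0.23193856×0.7576 = 0.296753
  M+6: 0.23193856×0.2424 = 0.056222
Scale to base peak (0.443429) = 100: 45.9 : 100.0 : 66.9 : 12.7

45.9 : 100.0 : 66.9 : 12.7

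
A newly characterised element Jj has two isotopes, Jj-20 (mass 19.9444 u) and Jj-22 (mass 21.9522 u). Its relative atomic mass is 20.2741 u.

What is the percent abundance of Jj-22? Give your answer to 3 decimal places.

16.421%

Let x be the fractional abundance of Jj-20; then Jj-22 has abundance 1 − x.
19.9444·x + 21.9522·(1 − x) = 20.2741
(19.9444 − 21.9522)·x = 20.2741 − 21.9522
x = -1.6781 / -2.0078 = 0.83579 → 83.579% Jj-20, 16.421% Jj-22.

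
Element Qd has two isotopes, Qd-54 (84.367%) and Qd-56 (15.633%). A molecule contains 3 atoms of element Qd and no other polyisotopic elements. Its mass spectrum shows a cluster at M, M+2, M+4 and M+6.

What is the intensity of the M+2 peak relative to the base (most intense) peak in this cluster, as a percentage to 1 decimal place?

55.6%

Binomial terms of (0.84367 + 0.15633)^3: M 0.6005, M+2 0.3338, M+4 0.0619, M+6 0.0038 → M is the base peak.
P(M) = C(3,0) × 0.84367^3 × 0.15633^0 = 1 × 0.60050665 × 1.0000 = 0.600507 (base)
P(M+2) = C(3,1) × 0.84367^2 × 0.15633^1 = 3 × 0.71177907 × 0.15633 = 0.333817
Relative intensity = 0.333817 / 0.600507 × 100 = 55.6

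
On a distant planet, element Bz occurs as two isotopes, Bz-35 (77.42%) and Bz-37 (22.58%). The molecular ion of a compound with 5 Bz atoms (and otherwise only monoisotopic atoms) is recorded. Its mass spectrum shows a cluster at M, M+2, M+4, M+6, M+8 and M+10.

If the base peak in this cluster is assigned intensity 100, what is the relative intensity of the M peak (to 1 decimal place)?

68.6

Binomial terms of (0.7742 + 0.2258)^5: M 0.2781, M+2 0.4056, M+4 0.2366, M+6 0.0690, M+8 0.0101, M+10 0.0006 → M+2 is the base peak.
P(M+2) = C(5,1) × 0.7742^4 × 0.2258^1 = 5 × 0.35926315 × 0.2258 = 0.405608 (base)
P(M) = C(5,0) × 0.7742^5 × 0.2258^0 = 1 × 0.27814153 × 1.0000 = 0.278142
Relative intensity = 0.278142 / 0.405608 × 100 = 68.6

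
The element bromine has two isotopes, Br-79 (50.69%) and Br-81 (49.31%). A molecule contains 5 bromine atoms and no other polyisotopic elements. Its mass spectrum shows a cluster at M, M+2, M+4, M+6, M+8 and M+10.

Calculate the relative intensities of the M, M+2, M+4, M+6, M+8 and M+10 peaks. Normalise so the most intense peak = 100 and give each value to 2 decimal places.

Each Br atom is independently Br-79 (p = 0.5069) or Br-81 (q = 0.4931); the cluster is the binomial expansion (p + q)^5.
P(M) = 0.5069^5 = 0.033467
P(M+2) = 5 × 0.5069^4 × 0.4931^1 = 0.162777
P(M+4) = 10 × 0.5069^3 × 0.4931^2 = 0.316692
P(M+6) = 10 × 0.5069^2 × 0.4931^3 = 0.308070
P(M+8) = 5 × 0.5069^1 × 0.4931^4 = 0.149842
P(M+10) = 0.4931^5 = 0.029152
The M+4 peak is largest (0.316692); scaling to 100 gives 10.57 : 51.40 : 100.00 : 97.28 : 47.31 : 9.21.

10.57 : 51.40 : 100.00 : 97.28 : 47.31 : 9.21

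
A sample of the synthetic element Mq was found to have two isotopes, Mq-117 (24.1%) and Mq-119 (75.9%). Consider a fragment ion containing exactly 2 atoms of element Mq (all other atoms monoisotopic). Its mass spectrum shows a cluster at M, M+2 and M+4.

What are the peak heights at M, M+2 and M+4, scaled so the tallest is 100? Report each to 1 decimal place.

10.1 : 63.5 : 100.0

The 2 Mq atoms are independent, so intensities follow the terms of (0.241 + 0.759)^2.
P(M) = 0.241^2 = 0.058081
P(M+2) = 2 × 0.241^1 × 0.759^1 = 0.365838
P(M+4) = 0.759^2 = 0.576081
The M+4 peak is largest (0.576081); scaling to 100 gives 10.1 : 63.5 : 100.0.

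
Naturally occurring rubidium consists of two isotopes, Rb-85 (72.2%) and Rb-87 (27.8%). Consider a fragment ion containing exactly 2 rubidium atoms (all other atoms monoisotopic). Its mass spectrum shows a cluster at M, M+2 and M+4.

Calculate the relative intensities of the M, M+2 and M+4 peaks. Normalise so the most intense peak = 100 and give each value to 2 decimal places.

Each Rb atom is independently Rb-85 (p = 0.722) or Rb-87 (q = 0.278); the cluster is the binomial expansion (p + q)^2.
P(M) = 0.722^2 = 0.521284
P(M+2) = 2 × 0.722^1 × 0.278^1 = 0.401432
P(M+4) = 0.278^2 = 0.077284
The M peak is largest (0.521284); scaling to 100 gives 100.00 : 77.01 : 14.83.

100.00 : 77.01 : 14.83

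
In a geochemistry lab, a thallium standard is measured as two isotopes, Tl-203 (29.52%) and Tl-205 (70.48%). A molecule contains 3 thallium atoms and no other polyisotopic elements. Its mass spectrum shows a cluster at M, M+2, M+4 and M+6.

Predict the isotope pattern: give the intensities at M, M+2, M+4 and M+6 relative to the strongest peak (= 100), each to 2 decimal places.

5.85 : 41.88 : 100.00 : 79.58

The 3 Tl atoms are independent, so intensities follow the terms of (0.2952 + 0.7048)^3.
P(M) = 0.2952^3 = 0.025725
P(M+2) = 3 × 0.2952^2 × 0.7048^1 = 0.184255
P(M+4) = 3 × 0.2952^1 × 0.7048^2 = 0.439916
P(M+6) = 0.7048^3 = 0.350104
The M+4 peak is largest (0.439916); scaling to 100 gives 5.85 : 41.88 : 100.00 : 79.58.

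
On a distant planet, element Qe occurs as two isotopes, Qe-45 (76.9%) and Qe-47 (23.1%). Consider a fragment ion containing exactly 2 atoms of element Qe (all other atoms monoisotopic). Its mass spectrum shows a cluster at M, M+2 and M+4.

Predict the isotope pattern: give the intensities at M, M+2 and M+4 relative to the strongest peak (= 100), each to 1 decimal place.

100.0 : 60.1 : 9.0

The 2 Qe atoms are independent, so intensities follow the terms of (0.769 + 0.231)^2.
P(M) = 0.769^2 = 0.591361
P(M+2) = 2 × 0.769^1 × 0.231^1 = 0.355278
P(M+4) = 0.231^2 = 0.053361
The M peak is largest (0.591361); scaling to 100 gives 100.0 : 60.1 : 9.0.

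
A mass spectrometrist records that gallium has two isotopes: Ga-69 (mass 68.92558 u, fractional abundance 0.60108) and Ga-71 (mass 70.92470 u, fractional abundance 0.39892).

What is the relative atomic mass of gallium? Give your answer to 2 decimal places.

Average mass = Σ (abundance × isotope mass) = 0.60108 × 68.92558 + 0.39892 × 70.92470
= 41.429788 + 28.293281 = 69.723069 u

69.72 u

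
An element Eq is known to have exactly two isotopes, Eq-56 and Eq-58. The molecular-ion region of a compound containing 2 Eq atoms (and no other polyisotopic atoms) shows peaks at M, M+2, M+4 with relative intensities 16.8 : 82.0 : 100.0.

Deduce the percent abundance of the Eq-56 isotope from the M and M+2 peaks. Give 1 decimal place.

29.1%

Let p = fractional abundance of Eq-56. I(M+2)/I(M) = [C(2,1)·p^1·(1−p)] / p^2 = 2·(1−p)/p = 82.0/16.8 = 4.8810
(1−p)/p = 4.8810/2 = 2.4405  ⇒  p = 1/(1 + 2.4405) = 0.2907
Eq-56: 29.1%, Eq-58: 70.9%.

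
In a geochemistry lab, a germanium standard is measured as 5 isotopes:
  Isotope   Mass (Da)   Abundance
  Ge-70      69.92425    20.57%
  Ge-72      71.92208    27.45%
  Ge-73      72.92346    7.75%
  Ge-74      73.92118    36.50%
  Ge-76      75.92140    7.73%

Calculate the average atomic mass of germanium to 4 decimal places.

The abundance-weighted mean is 0.2057 × 69.92425 + 0.2745 × 71.92208 + 0.0775 × 72.92346 + 0.3650 × 73.92118 + 0.0773 × 75.92140
= 14.383418 + 19.742611 + 5.651568 + 26.981231 + 5.868724 = 72.627552 Da

72.6276 Da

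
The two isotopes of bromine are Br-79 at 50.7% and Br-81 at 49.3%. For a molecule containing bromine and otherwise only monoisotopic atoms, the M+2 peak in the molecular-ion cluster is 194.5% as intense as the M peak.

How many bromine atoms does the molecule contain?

2

The M+2/M ratio from n Br atoms is n · q/p = n · 0.493/0.507.
n = 1.945 × 0.507/0.493 = 2.00 ≈ 2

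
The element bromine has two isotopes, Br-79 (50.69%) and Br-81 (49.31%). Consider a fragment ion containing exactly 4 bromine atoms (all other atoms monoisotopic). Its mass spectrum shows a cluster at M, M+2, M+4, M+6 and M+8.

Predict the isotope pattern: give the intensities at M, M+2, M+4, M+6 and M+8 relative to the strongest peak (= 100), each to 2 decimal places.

The 4 Br atoms are independent, so intensities follow the terms of (0.5069 + 0.4931)^4.
P(M) = 0.5069^4 = 0.066022
P(M+2) = 4 × 0.5069^3 × 0.4931^1 = 0.256899
P(M+4) = 6 × 0.5069^2 × 0.4931^2 = 0.374857
P(M+6) = 4 × 0.5069^1 × 0.4931^3 = 0.243101
P(M+8) = 0.4931^4 = 0.059121
The M+4 peak is largest (0.374857); scaling to 100 gives 17.61 : 68.53 : 100.00 : 64.85 : 15.77.

17.61 : 68.53 : 100.00 : 64.85 : 15.77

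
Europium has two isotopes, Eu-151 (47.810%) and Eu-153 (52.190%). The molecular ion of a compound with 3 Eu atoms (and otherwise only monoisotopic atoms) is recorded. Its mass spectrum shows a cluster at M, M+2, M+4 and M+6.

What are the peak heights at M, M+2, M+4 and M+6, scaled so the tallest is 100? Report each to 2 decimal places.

27.97 : 91.61 : 100.00 : 36.39

The 3 Eu atoms are independent, so intensities follow the terms of (0.47810 + 0.52190)^3.
P(M) = 0.47810^3 = 0.109284
P(M+2) = 3 × 0.47810^2 × 0.52190^1 = 0.357887
P(M+4) = 3 × 0.47810^1 × 0.52190^2 = 0.390674
P(M+6) = 0.52190^3 = 0.142155
The M+4 peak is largest (0.390674); scaling to 100 gives 27.97 : 91.61 : 100.00 : 36.39.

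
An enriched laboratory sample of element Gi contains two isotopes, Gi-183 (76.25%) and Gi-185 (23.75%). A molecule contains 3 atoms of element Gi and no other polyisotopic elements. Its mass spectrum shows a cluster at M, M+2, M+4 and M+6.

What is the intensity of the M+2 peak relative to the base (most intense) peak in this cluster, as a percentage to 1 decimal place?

Term probabilities: M 0.4433, M+2 0.4143, M+4 0.1290, M+6 0.0134. Base peak = M.
P(M) = C(3,0) × 0.7625^3 × 0.2375^0 = 1 × 0.44332227 × 1.0000 = 0.443322 (base)
P(M+2) = C(3,1) × 0.7625^2 × 0.2375^1 = 3 × 0.58140625 × 0.2375 = 0.414252
Relative intensity = 0.414252 / 0.443322 × 100 = 93.4

93.4%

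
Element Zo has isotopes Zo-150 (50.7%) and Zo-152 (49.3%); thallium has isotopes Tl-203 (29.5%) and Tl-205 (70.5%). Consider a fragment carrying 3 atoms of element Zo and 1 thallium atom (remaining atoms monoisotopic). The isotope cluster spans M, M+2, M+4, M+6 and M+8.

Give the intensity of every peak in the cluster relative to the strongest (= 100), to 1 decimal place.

Element Zo pattern (n=3): 0.13032384 : 0.38017547 : 0.36967753 : 0.11982316
Thallium pattern (n=1): 0.2950 : 0.7050
Convolve the two distributions (both contribute in 2-u steps):
  M: 0.13032384×0.2950 = 0.038446
  M+2: 0.13032384×0.7050 + 0.38017547×0.2950 = 0.204030
  M+4: 0.38017547×0.7050 + 0.36967753×0.2950 = 0.377079
  M+6: 0.36967753×0.7050 + 0.11982316×0.2950 = 0.295970
  M+8: 0.11982316×0.7050 = 0.084475
Scale to base peak (0.377079) = 100: 10.2 : 54.1 : 100.0 : 78.5 : 22.4

10.2 : 54.1 : 100.0 : 78.5 : 22.4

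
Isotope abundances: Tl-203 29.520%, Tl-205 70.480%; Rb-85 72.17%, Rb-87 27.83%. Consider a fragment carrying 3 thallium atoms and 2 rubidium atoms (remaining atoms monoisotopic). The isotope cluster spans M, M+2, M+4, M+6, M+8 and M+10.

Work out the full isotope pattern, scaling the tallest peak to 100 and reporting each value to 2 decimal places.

3.59 : 28.47 : 81.73 : 100.00 : 46.80 : 7.26

Thallium pattern (n=3): 0.02572463 : 0.18425524 : 0.43991564 : 0.35010449
Rubidium pattern (n=2): 0.52085089 : 0.40169822 : 0.07745089
Convolve the two distributions (both contribute in 2-u steps):
  M: 0.02572463×0.52085089 = 0.013399
  M+2: 0.02572463×0.40169822 + 0.18425524×0.52085089 = 0.106303
  M+4: 0.02572463×0.07745089 + 0.18425524×0.40169822 + 0.43991564×0.52085089 = 0.305138
  M+6: 0.18425524×0.07745089 + 0.43991564×0.40169822 + 0.35010449×0.52085089 = 0.373336
  M+8: 0.43991564×0.07745089 + 0.35010449×0.40169822 = 0.174708
  M+10: 0.35010449×0.07745089 = 0.027116
Scale to base peak (0.373336) = 100: 3.59 : 28.47 : 81.73 : 100.00 : 46.80 : 7.26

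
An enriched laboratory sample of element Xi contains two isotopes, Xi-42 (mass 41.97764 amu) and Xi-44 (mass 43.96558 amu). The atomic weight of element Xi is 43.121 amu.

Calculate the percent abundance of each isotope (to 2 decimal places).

Xi-42: 42.49%, Xi-44: 57.51%

Writing the weighted mean with unknown fraction x of Xi-42:
41.97764·x + 43.96558·(1 − x) = 43.121
(41.97764 − 43.96558)·x = 43.121 − 43.96558
x = -0.84458 / -1.98794 = 0.42485 → 42.49% Xi-42, 57.51% Xi-44.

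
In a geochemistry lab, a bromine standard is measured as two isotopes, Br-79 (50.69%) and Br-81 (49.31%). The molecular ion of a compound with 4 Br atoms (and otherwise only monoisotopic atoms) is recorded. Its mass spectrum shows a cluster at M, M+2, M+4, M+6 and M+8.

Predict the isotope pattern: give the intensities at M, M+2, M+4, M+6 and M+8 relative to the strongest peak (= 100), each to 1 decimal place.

The 4 Br atoms are independent, so intensities follow the terms of (0.5069 + 0.4931)^4.
P(M) = 0.5069^4 = 0.066022
P(M+2) = 4 × 0.5069^3 × 0.4931^1 = 0.256899
P(M+4) = 6 × 0.5069^2 × 0.4931^2 = 0.374857
P(M+6) = 4 × 0.5069^1 × 0.4931^3 = 0.243101
P(M+8) = 0.4931^4 = 0.059121
The M+4 peak is largest (0.374857); scaling to 100 gives 17.6 : 68.5 : 100.0 : 64.9 : 15.8.

17.6 : 68.5 : 100.0 : 64.9 : 15.8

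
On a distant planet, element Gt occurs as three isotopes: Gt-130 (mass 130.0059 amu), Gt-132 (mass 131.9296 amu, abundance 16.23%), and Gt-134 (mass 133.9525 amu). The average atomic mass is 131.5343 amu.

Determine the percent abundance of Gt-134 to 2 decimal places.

30.82%

The remaining 83.77% is split between Gt-130 (fraction x) and Gt-134 (fraction 0.8377 − x).
Substituting: 130.0059x + 133.9525(0.8377 − x) = 110.12212592
(130.0059 − 133.9525)x = -2.08988333  ⇒  x = 0.52954, y = 0.30816
Gt-130: 52.95%, Gt-134: 30.82%.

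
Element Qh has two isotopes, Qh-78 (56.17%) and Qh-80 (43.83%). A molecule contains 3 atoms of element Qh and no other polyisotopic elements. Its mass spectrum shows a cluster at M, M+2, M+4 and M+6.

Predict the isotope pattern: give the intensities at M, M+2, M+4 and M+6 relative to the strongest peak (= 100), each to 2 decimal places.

42.72 : 100.00 : 78.03 : 20.30

The 3 Qh atoms are independent, so intensities follow the terms of (0.5617 + 0.4383)^3.
P(M) = 0.5617^3 = 0.177220
P(M+2) = 3 × 0.5617^2 × 0.4383^1 = 0.414860
P(M+4) = 3 × 0.5617^1 × 0.4383^2 = 0.323719
P(M+6) = 0.4383^3 = 0.084200
The M+2 peak is largest (0.414860); scaling to 100 gives 42.72 : 100.00 : 78.03 : 20.30.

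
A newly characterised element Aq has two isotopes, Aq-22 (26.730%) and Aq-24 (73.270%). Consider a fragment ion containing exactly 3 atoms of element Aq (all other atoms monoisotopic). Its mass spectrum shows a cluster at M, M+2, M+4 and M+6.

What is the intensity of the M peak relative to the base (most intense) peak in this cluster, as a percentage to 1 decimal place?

4.4%

Binomial terms of (0.26730 + 0.73270)^3: M 0.0191, M+2 0.1571, M+4 0.4305, M+6 0.3933 → M+4 is the base peak.
P(M+4) = C(3,2) × 0.26730^1 × 0.73270^2 = 3 × 0.2673 × 0.53684929 = 0.430499 (base)
P(M) = C(3,0) × 0.26730^3 × 0.73270^0 = 1 × 0.0190984 × 1.0000 = 0.019098
Relative intensity = 0.019098 / 0.430499 × 100 = 4.4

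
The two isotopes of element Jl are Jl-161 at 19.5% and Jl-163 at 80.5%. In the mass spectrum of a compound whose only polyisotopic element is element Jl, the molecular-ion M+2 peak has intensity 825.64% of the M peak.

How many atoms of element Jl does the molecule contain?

The M+2/M ratio from n Jl atoms is n · q/p = n · 0.805/0.195.
n = 8.2564 × 0.195/0.805 = 2.00 ≈ 2

2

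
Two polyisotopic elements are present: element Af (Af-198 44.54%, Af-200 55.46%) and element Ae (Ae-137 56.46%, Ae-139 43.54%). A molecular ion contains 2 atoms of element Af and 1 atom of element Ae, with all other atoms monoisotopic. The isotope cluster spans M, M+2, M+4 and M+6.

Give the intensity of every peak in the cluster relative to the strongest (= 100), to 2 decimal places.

28.81 : 93.97 : 100.00 : 34.45

Element Af pattern (n=2): 0.19838116 : 0.49403768 : 0.30758116
Element Ae pattern (n=1): 0.5646 : 0.4354
Convolve the two distributions (both contribute in 2-u steps):
  M: 0.19838116×0.5646 = 0.112006
  M+2: 0.19838116×0.4354 + 0.49403768×0.5646 = 0.365309
  M+4: 0.49403768×0.4354 + 0.30758116×0.5646 = 0.388764
  M+6: 0.30758116×0.4354 = 0.133921
Scale to base peak (0.388764) = 100: 28.81 : 93.97 : 100.00 : 34.45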